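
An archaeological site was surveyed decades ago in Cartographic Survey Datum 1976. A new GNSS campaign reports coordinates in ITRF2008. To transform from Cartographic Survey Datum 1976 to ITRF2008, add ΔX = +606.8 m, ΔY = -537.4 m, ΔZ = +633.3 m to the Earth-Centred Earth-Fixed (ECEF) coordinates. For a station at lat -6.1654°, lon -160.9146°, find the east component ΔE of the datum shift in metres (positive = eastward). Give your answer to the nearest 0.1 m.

ΔE = 706.3 m

The local east axis at (φ, λ) is (−sin λ, cos λ, 0), so ΔE = −sin(-160.9146°)·606.8 + cos(-160.9146°)·(-537.4) = 706.27 m.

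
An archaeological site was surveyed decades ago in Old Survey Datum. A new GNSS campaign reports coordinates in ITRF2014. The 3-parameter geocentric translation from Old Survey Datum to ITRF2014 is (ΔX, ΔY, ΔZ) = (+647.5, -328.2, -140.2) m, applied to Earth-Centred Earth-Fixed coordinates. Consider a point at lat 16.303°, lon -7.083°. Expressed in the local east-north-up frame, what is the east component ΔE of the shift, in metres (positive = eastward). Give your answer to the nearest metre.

ΔE = -246 m

At φ = 16.303°, λ = -7.083°: sin φ = 0.280717, cos φ = 0.959791, sin λ = -0.123307, cos λ = 0.992369.
ΔE = −sin λ·ΔX + cos λ·ΔY = −(-0.123307)·(647.5) + (0.992369)·(-328.2) = -245.85 m.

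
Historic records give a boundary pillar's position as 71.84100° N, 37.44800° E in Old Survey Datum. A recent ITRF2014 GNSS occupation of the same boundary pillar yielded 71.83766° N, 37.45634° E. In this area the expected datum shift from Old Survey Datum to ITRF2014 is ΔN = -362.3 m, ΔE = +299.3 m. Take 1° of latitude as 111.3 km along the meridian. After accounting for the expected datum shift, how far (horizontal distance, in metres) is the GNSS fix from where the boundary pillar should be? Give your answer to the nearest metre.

Observed coordinate differences: Δφ = -0.00334°, Δλ = +0.00834°.
Converting to metres (1° lat = 111300 m, cos φ = 0.311655): observed ΔN = -371.7 m, observed ΔE = 289.3 m.
Subtracting the expected shift leaves a residual of -371.7 − (-362.3) = -9.4 m north and 289.3 − (299.3) = -10.0 m east.
Residual distance = √((-9.4)² + (-10.0)²) = 13.8 m.

14 m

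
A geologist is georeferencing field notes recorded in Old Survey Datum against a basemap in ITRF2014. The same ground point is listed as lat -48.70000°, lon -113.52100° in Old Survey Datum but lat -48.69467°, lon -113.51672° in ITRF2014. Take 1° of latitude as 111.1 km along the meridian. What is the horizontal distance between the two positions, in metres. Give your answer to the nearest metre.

Δφ = -48.69467° − -48.70000° = +0.00533°; Δλ = -113.51672° − -113.52100° = +0.00428°.
ΔN = Δφ × 111100 = 592.2 m; ΔE = Δλ × 111100 × cos(-48.70000°) = +0.00428 × 111100 × 0.660002 = 313.8 m.
Distance = √(ΔE² + ΔN²) = √(313.8² + 592.2²) = 670.2 m.

670 m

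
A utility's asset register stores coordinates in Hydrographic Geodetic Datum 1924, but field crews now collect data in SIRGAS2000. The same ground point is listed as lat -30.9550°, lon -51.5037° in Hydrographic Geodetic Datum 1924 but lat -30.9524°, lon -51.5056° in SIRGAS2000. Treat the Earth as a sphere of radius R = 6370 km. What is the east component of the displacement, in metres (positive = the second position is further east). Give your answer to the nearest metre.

Δφ = -30.9524° − -30.9550° = +0.0026°; Δλ = -51.5056° − -51.5037° = -0.0019°.
1° along a meridian = πR/180 = 111177 m.
ΔN = Δφ × 111177 = 289.1 m; ΔE = Δλ × 111177 × cos(-30.9550°) = -0.0019 × 111177 × 0.857572 = -181.2 m.

ΔE = -181 m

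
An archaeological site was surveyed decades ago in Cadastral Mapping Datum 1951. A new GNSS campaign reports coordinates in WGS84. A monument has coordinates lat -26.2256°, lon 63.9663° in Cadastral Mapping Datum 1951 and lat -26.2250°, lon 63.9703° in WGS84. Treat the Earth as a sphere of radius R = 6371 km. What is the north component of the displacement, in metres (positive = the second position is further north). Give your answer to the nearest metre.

ΔN = 67 m

Δφ = -26.2250° − -26.2256° = +0.0006°; Δλ = 63.9703° − 63.9663° = +0.0040°.
1° along a meridian = πR/180 = 111195 m.
ΔN = Δφ × 111195 = 66.7 m; ΔE = Δλ × 111195 × cos(-26.2256°) = +0.0040 × 111195 × 0.897061 = 399.0 m.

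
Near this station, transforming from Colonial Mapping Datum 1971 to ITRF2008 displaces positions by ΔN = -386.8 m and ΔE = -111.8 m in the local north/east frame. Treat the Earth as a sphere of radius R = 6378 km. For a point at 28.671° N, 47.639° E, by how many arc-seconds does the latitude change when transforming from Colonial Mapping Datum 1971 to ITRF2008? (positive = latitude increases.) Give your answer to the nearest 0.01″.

Δφ = -12.51″

On a sphere of radius R, 1 rad of latitude = R, so Δφ = ΔN / R = -386.8 / 6378000 = -6.0646e-05 rad = -12.509″.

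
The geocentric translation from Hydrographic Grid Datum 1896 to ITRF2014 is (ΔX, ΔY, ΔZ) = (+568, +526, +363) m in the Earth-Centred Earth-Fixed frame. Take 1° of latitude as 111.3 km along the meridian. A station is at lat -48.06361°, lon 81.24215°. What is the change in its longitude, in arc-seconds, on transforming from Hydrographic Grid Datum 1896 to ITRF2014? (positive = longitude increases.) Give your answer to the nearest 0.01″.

Δλ = -23.29″

sin φ = -0.743887, cos φ = 0.668305, sin λ = 0.988341, cos λ = 0.152259.
East component: ΔE = −sin λ·ΔX + cos λ·ΔY = −(0.988341)(568) + (0.152259)(526) = -481.29 m.
1° of latitude spans 111300 m; at latitude φ, 1° of longitude spans that × cos φ = 74382.4 m, so Δλ = -481.29 / 74382.4 × 3600 = -23.294″.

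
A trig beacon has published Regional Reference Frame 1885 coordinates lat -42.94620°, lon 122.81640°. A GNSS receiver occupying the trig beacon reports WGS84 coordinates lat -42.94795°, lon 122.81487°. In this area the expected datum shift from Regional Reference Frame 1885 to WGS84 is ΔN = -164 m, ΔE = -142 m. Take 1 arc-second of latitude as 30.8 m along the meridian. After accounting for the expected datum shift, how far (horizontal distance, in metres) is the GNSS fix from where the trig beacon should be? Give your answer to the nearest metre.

Observed coordinate differences: Δφ = -0.00175°, Δλ = -0.00153°.
Converting to metres (1° lat = 110880 m, cos φ = 0.731994): observed ΔN = -194.0 m, observed ΔE = -124.2 m.
Subtracting the expected shift leaves a residual of -194.0 − (-164) = -30.0 m north and -124.2 − (-142) = 17.8 m east.
Residual distance = √((-30.0)² + 17.8²) = 34.9 m.

35 m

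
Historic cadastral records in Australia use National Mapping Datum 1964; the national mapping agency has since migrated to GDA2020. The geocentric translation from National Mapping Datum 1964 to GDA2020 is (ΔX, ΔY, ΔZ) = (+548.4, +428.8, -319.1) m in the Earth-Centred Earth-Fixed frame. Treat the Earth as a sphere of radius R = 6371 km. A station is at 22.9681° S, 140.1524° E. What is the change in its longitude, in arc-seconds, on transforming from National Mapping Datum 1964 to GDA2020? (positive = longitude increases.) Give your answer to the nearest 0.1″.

Δλ = -23.9″

sin φ = -0.390219, cos φ = 0.920722, sin λ = 0.640748, cos λ = -0.767751.
East component: ΔE = −sin λ·ΔX + cos λ·ΔY = −(0.640748)(548.4) + (-0.767751)(428.8) = -680.60 m.
1° of latitude spans πR/180 = 111195 m; at latitude φ, 1° of longitude spans that × cos φ = 102379.6 m, so Δλ = -680.60 / 102379.6 × 3600 = -23.932″.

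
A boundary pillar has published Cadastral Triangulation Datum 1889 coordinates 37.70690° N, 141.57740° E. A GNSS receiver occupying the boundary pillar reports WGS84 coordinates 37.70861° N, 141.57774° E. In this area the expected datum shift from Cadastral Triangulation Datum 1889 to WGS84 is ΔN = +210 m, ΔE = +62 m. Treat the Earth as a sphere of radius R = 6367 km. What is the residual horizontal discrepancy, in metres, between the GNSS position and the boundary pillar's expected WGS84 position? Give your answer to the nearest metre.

38 m

Observed coordinate differences: Δφ = +0.00171°, Δλ = +0.00034°.
Converting to metres (1° lat = 111125 m, cos φ = 0.791150): observed ΔN = 190.0 m, observed ΔE = 29.9 m.
Subtracting the expected shift leaves a residual of 190.0 − (210) = -20.0 m north and 29.9 − (62) = -32.1 m east.
Residual distance = √((-20.0)² + (-32.1)²) = 37.8 m.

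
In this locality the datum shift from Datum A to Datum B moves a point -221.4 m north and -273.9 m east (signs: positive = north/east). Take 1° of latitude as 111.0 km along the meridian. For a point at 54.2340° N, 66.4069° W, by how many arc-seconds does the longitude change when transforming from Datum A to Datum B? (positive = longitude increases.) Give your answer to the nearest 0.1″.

Δλ = -15.2″

At latitude 54.2340°, cos φ = 0.584476.
1° of longitude at this latitude = 111.0 × cos φ = 64.88 km, so Δλ = -273.9 / 64876.9 = -0.0042218° = -15.199″.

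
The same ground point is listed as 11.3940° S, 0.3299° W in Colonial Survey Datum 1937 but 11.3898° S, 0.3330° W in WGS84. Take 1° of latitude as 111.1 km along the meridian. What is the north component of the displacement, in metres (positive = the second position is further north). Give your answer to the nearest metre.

Δφ = -11.3898° − -11.3940° = +0.0042°; Δλ = -0.3330° − -0.3299° = -0.0031°.
ΔN = Δφ × 111100 = 466.6 m; ΔE = Δλ × 111100 × cos(-11.3940°) = -0.0031 × 111100 × 0.980292 = -337.6 m.

ΔN = 467 m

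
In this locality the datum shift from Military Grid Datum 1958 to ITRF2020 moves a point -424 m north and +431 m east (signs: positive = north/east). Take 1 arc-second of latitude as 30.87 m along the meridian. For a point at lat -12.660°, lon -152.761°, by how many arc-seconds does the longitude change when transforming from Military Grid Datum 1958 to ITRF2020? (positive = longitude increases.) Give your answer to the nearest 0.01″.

Δλ = 14.31″

At latitude -12.660°, cos φ = 0.975688.
1″ of longitude at this latitude = 30.87 × cos φ = 30.1195 m, so Δλ = 431.0 / 30.1195 = 14.310″.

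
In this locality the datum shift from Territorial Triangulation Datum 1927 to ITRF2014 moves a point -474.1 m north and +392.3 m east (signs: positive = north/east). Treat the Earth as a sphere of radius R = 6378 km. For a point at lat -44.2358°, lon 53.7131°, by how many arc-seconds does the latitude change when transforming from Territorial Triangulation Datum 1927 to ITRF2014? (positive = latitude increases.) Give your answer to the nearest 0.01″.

On a sphere of radius R, 1 rad of latitude = R, so Δφ = ΔN / R = -474.1 / 6378000 = -7.4334e-05 rad = -15.332″.

Δφ = -15.33″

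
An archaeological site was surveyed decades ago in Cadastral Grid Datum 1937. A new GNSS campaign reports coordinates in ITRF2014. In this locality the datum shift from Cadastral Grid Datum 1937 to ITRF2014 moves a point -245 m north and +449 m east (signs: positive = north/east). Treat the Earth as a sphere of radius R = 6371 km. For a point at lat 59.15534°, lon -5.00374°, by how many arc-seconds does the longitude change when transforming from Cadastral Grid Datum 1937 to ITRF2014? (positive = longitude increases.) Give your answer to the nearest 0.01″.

Δλ = 28.35″

At latitude 59.15534°, cos φ = 0.512712.
One radian of longitude at latitude φ spans R cos φ, so Δλ = ΔE / (R cos φ) = 449.0 / (6371000 × 0.512712) = 1.3746e-04 rad = 28.352″.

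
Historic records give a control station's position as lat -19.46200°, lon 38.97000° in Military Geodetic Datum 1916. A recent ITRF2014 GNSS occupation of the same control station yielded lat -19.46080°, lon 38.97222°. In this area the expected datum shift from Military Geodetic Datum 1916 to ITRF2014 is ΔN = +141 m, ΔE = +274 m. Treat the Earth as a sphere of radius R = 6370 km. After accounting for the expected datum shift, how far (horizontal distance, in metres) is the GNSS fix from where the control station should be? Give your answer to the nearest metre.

Observed coordinate differences: Δφ = +0.00120°, Δλ = +0.00222°.
Converting to metres (1° lat = 111177 m, cos φ = 0.942863): observed ΔN = 133.4 m, observed ΔE = 232.7 m.
Subtracting the expected shift leaves a residual of 133.4 − (141) = -7.6 m north and 232.7 − (274) = -41.3 m east.
Residual distance = √((-7.6)² + (-41.3)²) = 42.0 m.

42 m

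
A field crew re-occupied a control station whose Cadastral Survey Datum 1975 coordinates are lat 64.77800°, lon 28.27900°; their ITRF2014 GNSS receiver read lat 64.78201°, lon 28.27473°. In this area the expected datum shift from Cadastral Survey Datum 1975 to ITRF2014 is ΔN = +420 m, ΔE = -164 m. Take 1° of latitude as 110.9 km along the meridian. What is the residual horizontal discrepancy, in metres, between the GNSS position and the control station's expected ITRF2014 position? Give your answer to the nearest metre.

45 m

Observed coordinate differences: Δφ = +0.00401°, Δλ = -0.00427°.
Converting to metres (1° lat = 110900 m, cos φ = 0.426127): observed ΔN = 444.7 m, observed ΔE = -201.8 m.
Subtracting the expected shift leaves a residual of 444.7 − (420) = 24.7 m north and -201.8 − (-164) = -37.8 m east.
Residual distance = √(24.7² + (-37.8)²) = 45.2 m.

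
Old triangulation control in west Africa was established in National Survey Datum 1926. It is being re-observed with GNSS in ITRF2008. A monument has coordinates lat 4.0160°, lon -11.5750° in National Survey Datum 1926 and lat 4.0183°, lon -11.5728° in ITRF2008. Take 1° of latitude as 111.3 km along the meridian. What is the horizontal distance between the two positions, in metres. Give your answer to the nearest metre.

354 m

Δφ = 4.0183° − 4.0160° = +0.0023°; Δλ = -11.5728° − -11.5750° = +0.0022°.
ΔN = Δφ × 111300 = 256.0 m; ΔE = Δλ × 111300 × cos(4.0160°) = +0.0022 × 111300 × 0.997545 = 244.3 m.
Distance = √(ΔE² + ΔN²) = √(244.3² + 256.0²) = 353.8 m.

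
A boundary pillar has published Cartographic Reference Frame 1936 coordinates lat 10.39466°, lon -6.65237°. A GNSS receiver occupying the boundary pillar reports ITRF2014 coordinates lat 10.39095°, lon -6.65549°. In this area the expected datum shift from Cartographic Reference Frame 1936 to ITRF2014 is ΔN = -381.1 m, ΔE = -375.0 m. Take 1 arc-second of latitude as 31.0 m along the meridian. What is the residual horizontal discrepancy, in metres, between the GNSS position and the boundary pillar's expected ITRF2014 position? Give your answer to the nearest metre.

Observed coordinate differences: Δφ = -0.00371°, Δλ = -0.00312°.
Converting to metres (1° lat = 111600 m, cos φ = 0.983588): observed ΔN = -414.0 m, observed ΔE = -342.5 m.
Subtracting the expected shift leaves a residual of -414.0 − (-381.1) = -32.9 m north and -342.5 − (-375.0) = 32.5 m east.
Residual distance = √((-32.9)² + 32.5²) = 46.3 m.

46 m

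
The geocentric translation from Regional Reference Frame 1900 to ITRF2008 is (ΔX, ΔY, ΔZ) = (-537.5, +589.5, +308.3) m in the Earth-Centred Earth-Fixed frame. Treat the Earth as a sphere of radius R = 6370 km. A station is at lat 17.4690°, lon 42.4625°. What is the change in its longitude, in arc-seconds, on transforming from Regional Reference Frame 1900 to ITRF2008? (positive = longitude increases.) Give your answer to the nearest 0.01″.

Δλ = 27.08″

sin φ = 0.300190, cos φ = 0.953880, sin λ = 0.675108, cos λ = 0.737719.
East component: ΔE = −sin λ·ΔX + cos λ·ΔY = −(0.675108)(-537.5) + (0.737719)(589.5) = 797.76 m.
1° of latitude spans πR/180 = 111177 m; at latitude φ, 1° of longitude spans that × cos φ = 106049.9 m, so Δλ = 797.76 / 106049.9 × 3600 = 27.081″.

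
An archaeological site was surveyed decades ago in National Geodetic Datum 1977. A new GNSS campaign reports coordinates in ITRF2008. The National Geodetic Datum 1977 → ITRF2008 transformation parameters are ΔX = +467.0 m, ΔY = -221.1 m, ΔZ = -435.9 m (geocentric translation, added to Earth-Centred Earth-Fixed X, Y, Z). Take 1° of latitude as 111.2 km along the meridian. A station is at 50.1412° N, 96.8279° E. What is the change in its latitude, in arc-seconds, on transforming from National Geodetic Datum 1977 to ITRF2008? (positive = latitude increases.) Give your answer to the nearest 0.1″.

sin φ = 0.767626, cos φ = 0.640898, sin λ = 0.992908, cos λ = -0.118887.
North component: ΔN = −sin φ cos λ·ΔX − sin φ sin λ·ΔY + cos φ·ΔZ = −(0.767626)(-0.118887)(467.0) − (0.767626)(0.992908)(-221.1) + (0.640898)(-435.9) = -68.23 m.
1° of latitude spans 111200 m, so Δφ = -68.23 / 111200 × 3600 = -2.209″.

Δφ = -2.2″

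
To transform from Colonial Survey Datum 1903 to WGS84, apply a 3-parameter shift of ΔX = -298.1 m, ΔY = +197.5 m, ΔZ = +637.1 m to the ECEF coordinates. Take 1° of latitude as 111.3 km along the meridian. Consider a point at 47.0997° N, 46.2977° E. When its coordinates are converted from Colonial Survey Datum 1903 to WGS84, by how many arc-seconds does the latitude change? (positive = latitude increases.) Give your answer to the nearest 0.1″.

Δφ = 15.5″

sin φ = 0.732539, cos φ = 0.680725, sin λ = 0.722939, cos λ = 0.690911.
North component: ΔN = −sin φ cos λ·ΔX − sin φ sin λ·ΔY + cos φ·ΔZ = −(0.732539)(0.690911)(-298.1) − (0.732539)(0.722939)(197.5) + (0.680725)(637.1) = 479.97 m.
1° of latitude spans 111300 m, so Δφ = 479.97 / 111300 × 3600 = 15.525″.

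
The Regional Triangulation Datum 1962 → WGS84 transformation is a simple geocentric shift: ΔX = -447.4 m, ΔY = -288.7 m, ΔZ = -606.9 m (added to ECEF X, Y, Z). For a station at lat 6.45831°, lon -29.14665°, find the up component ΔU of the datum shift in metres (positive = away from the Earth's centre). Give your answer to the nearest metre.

ΔU = -317 m

At φ = 6.45831°, λ = -29.14665°: sin φ = 0.112480, cos φ = 0.993654, sin λ = -0.487047, cos λ = 0.873376.
ΔU = cos φ cos λ·ΔX + cos φ sin λ·ΔY + sin φ·ΔZ = (0.993654)(0.873376)(-447.4) + (0.993654)(-0.487047)(-288.7) + (0.112480)(-606.9) = -316.81 m.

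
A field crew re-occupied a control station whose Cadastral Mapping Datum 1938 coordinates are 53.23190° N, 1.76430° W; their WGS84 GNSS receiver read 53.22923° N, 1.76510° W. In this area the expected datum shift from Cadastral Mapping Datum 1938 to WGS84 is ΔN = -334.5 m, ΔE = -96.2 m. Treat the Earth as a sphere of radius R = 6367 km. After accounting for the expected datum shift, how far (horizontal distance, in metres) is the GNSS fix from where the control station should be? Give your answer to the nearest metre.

Observed coordinate differences: Δφ = -0.00267°, Δλ = -0.00080°.
Converting to metres (1° lat = 111125 m, cos φ = 0.598578): observed ΔN = -296.7 m, observed ΔE = -53.2 m.
Subtracting the expected shift leaves a residual of -296.7 − (-334.5) = 37.8 m north and -53.2 − (-96.2) = 43.0 m east.
Residual distance = √(37.8² + 43.0²) = 57.2 m.

57 m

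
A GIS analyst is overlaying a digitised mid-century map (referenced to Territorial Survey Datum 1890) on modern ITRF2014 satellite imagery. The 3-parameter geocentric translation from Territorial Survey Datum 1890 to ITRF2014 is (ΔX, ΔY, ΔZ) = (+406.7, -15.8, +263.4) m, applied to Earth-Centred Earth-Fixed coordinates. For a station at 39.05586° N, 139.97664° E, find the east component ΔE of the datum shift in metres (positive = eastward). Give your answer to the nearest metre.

At φ = 39.05586°, λ = 139.97664°: sin φ = 0.630078, cos φ = 0.776532, sin λ = 0.643100, cos λ = -0.765782.
ΔE = −sin λ·ΔX + cos λ·ΔY = −(0.643100)·(406.7) + (-0.765782)·(-15.8) = -249.45 m.

ΔE = -249 m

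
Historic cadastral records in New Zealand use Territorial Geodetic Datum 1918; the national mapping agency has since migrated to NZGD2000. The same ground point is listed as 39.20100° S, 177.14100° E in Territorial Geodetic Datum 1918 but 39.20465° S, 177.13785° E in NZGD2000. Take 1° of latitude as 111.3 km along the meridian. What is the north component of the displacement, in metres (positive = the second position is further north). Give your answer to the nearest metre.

Δφ = -39.20465° − -39.20100° = -0.00365°; Δλ = 177.13785° − 177.14100° = -0.00315°.
ΔN = Δφ × 111300 = -406.2 m; ΔE = Δλ × 111300 × cos(-39.20100°) = -0.00315 × 111300 × 0.774933 = -271.7 m.

ΔN = -406 m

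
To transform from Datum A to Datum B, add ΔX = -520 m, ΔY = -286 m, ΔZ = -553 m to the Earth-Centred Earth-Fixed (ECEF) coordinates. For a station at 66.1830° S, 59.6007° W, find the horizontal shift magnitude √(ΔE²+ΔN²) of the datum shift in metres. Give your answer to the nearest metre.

639 m

The local east axis at (φ, λ) is (−sin λ, cos λ, 0), so ΔE = −sin(-59.6007°)·(-520) + cos(-59.6007°)·(-286) = -593.23 m.
The local north axis is (−sin φ cos λ, −sin φ sin λ, cos φ), giving ΔN = -240.724 + 225.673 − 223.311 = -238.36 m.
Horizontal magnitude = √(ΔE² + ΔN²) = √((-593.23)² + (-238.36)²) = 639.33 m.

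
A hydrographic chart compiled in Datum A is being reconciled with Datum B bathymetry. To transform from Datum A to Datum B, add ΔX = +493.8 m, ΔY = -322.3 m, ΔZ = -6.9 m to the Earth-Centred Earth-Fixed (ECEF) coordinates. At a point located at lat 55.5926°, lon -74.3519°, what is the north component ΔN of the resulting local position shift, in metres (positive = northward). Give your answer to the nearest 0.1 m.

ΔN = -369.8 m

At φ = 55.5926°, λ = -74.3519°: sin φ = 0.825041, cos φ = 0.565074, sin λ = -0.962936, cos λ = 0.269728.
ΔN = −sin φ cos λ·ΔX − sin φ sin λ·ΔY + cos φ·ΔZ = −(0.825041)(0.269728)(493.8) − (0.825041)(-0.962936)(-322.3) + (0.565074)(-6.9) = -369.84 m.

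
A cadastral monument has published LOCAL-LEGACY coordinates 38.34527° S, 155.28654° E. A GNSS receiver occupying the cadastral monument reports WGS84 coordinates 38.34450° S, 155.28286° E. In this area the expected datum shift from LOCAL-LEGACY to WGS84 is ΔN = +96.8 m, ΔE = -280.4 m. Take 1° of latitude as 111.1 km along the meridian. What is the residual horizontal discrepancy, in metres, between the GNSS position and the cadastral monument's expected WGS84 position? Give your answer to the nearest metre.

Observed coordinate differences: Δφ = +0.00077°, Δλ = -0.00368°.
Converting to metres (1° lat = 111100 m, cos φ = 0.784286): observed ΔN = 85.5 m, observed ΔE = -320.7 m.
Subtracting the expected shift leaves a residual of 85.5 − (96.8) = -11.3 m north and -320.7 − (-280.4) = -40.3 m east.
Residual distance = √((-11.3)² + (-40.3)²) = 41.8 m.

42 m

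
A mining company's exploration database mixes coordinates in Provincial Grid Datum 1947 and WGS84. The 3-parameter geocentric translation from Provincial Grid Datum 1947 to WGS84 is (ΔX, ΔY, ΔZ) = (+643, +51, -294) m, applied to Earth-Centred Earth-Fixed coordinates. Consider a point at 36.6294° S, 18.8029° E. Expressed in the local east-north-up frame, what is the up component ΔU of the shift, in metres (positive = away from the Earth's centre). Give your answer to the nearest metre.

The local up (radial) axis is (cos φ cos λ, cos φ sin λ, sin φ), giving ΔU = 488.477 + 13.192 + 175.411 = 677.08 m.

ΔU = 677 m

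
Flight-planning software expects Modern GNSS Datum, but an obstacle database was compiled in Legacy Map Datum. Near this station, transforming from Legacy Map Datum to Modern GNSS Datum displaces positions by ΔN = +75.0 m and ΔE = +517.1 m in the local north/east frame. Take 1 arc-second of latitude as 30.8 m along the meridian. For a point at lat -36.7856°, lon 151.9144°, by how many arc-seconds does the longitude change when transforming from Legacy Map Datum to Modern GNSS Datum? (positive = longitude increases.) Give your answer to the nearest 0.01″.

At latitude -36.7856°, cos φ = 0.800882.
1″ of longitude at this latitude = 30.80 × cos φ = 24.6672 m, so Δλ = 517.1 / 24.6672 = 20.963″.

Δλ = 20.96″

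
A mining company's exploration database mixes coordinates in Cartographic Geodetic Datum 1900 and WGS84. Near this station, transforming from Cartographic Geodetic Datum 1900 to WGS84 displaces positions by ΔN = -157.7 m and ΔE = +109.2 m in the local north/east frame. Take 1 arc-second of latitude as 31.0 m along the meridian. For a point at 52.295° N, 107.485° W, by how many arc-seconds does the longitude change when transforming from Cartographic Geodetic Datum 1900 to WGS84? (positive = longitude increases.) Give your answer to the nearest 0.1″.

Δλ = 5.8″

At latitude 52.295°, cos φ = 0.611596.
1″ of longitude at this latitude = 31.00 × cos φ = 18.9595 m, so Δλ = 109.2 / 18.9595 = 5.760″.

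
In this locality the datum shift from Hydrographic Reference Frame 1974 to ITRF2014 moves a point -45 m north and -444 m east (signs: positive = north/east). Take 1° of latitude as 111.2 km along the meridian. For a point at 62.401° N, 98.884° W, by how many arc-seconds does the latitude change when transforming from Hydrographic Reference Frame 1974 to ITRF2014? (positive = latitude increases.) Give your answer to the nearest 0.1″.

1° of latitude = 111.2 km, so Δφ = -45.0 / 111200 = -0.0004047° = -1.457″.

Δφ = -1.5″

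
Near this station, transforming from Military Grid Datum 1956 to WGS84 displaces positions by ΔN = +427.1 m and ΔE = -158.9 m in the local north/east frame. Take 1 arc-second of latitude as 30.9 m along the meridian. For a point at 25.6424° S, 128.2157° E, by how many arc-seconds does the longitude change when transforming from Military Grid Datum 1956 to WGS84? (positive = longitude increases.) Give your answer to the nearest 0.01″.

Δλ = -5.70″

At latitude -25.6424°, cos φ = 0.901513.
1″ of longitude at this latitude = 30.90 × cos φ = 27.8567 m, so Δλ = -158.9 / 27.8567 = -5.704″.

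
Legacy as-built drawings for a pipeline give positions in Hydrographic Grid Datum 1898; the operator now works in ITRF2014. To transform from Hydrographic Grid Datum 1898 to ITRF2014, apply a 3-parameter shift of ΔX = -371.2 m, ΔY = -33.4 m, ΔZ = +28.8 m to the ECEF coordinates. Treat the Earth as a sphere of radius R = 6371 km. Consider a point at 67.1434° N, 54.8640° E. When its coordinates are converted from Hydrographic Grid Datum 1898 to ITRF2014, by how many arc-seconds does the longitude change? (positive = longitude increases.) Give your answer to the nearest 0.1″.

Δλ = 23.7″

sin φ = 0.921480, cos φ = 0.388426, sin λ = 0.817788, cos λ = 0.575519.
East component: ΔE = −sin λ·ΔX + cos λ·ΔY = −(0.817788)(-371.2) + (0.575519)(-33.4) = 284.34 m.
1° of latitude spans πR/180 = 111195 m; at latitude φ, 1° of longitude spans that × cos φ = 43191.0 m, so Δλ = 284.34 / 43191.0 × 3600 = 23.700″.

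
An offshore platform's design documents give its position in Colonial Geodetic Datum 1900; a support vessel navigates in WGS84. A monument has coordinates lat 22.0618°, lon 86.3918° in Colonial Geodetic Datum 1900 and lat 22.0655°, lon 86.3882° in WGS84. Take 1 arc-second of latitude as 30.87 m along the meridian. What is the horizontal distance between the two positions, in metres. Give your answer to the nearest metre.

Δφ = 22.0655° − 22.0618° = +0.0037°; Δλ = 86.3882° − 86.3918° = -0.0036°.
1° of latitude = 3600 × 30.87 = 111132 m.
ΔN = Δφ × 111132 = 411.2 m; ΔE = Δλ × 111132 × cos(22.0618°) = -0.0036 × 111132 × 0.926779 = -370.8 m.
Distance = √(ΔE² + ΔN²) = √((-370.8)² + 411.2²) = 553.7 m.

554 m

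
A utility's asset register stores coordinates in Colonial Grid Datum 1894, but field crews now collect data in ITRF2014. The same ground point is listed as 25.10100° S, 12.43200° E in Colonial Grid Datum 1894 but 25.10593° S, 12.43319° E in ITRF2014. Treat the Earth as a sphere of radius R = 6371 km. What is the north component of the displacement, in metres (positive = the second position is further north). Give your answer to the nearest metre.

ΔN = -548 m

Δφ = -25.10593° − -25.10100° = -0.00493°; Δλ = 12.43319° − 12.43200° = +0.00119°.
1° along a meridian = πR/180 = 111195 m.
ΔN = Δφ × 111195 = -548.2 m; ΔE = Δλ × 111195 × cos(-25.10100°) = +0.00119 × 111195 × 0.905561 = 119.8 m.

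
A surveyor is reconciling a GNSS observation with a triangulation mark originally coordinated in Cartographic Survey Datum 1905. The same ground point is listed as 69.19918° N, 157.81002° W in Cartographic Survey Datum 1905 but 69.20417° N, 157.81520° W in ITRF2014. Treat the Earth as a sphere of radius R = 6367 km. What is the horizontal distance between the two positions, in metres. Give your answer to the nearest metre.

Δφ = 69.20417° − 69.19918° = +0.00499°; Δλ = -157.81520° − -157.81002° = -0.00518°.
1° along a meridian = πR/180 = 111125 m.
ΔN = Δφ × 111125 = 554.5 m; ΔE = Δλ × 111125 × cos(69.19918°) = -0.00518 × 111125 × 0.355120 = -204.4 m.
Distance = √(ΔE² + ΔN²) = √((-204.4)² + 554.5²) = 591.0 m.

591 m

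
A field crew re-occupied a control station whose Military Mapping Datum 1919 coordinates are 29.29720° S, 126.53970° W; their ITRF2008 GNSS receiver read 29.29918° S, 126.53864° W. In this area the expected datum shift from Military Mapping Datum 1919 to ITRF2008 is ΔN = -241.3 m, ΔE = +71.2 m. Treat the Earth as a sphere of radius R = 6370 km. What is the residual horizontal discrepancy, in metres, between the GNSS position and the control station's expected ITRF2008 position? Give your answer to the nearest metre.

Observed coordinate differences: Δφ = -0.00198°, Δλ = +0.00106°.
Converting to metres (1° lat = 111177 m, cos φ = 0.872093): observed ΔN = -220.1 m, observed ΔE = 102.8 m.
Subtracting the expected shift leaves a residual of -220.1 − (-241.3) = 21.2 m north and 102.8 − (71.2) = 31.6 m east.
Residual distance = √(21.2² + 31.6²) = 38.0 m.

38 m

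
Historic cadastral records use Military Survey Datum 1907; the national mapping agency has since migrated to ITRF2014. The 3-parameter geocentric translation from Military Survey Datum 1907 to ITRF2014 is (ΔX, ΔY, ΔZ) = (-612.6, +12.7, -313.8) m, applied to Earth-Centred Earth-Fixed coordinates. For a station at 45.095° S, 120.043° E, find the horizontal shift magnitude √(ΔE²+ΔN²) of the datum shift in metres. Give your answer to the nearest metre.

At φ = -45.095°, λ = 120.043°: sin φ = -0.708278, cos φ = 0.705933, sin λ = 0.865650, cos λ = -0.500650.
ΔE = −sin λ·ΔX + cos λ·ΔY = −(0.865650)·(-612.6) + (-0.500650)·(12.7) = 523.94 m.
ΔN = −sin φ cos λ·ΔX − sin φ sin λ·ΔY + cos φ·ΔZ = −(-0.708278)(-0.500650)(-612.6) − (-0.708278)(0.865650)(12.7) + (0.705933)(-313.8) = 3.49 m.
Horizontal magnitude = √(ΔE² + ΔN²) = √(523.94² + 3.49²) = 523.95 m.

524 m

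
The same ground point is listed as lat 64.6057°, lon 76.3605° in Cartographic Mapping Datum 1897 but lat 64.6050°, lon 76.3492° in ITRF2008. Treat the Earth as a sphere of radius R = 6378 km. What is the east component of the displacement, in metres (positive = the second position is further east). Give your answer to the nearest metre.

ΔE = -539 m

Δφ = 64.6050° − 64.6057° = -0.0007°; Δλ = 76.3492° − 76.3605° = -0.0113°.
1° along a meridian = πR/180 = 111317 m.
ΔN = Δφ × 111317 = -77.9 m; ΔE = Δλ × 111317 × cos(64.6057°) = -0.0113 × 111317 × 0.428845 = -539.4 m.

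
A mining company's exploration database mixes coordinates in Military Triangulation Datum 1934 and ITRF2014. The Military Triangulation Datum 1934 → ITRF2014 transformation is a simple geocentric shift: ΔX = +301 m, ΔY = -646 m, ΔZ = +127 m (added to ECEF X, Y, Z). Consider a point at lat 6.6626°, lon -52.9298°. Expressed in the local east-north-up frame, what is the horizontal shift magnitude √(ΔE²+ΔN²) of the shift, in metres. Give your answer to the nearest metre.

The local east axis at (φ, λ) is (−sin λ, cos λ, 0), so ΔE = −sin(-52.9298°)·301 + cos(-52.9298°)·(-646) = -149.24 m.
The local north axis is (−sin φ cos λ, −sin φ sin λ, cos φ), giving ΔN = -21.051 − 59.803 + 126.142 = 45.29 m.
Horizontal magnitude = √(ΔE² + ΔN²) = √((-149.24)² + 45.29²) = 155.96 m.

156 m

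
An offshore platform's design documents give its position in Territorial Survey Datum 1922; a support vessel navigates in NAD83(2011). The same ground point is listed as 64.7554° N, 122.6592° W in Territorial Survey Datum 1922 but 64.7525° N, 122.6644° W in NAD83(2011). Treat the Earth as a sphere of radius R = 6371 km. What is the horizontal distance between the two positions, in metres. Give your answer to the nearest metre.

Δφ = 64.7525° − 64.7554° = -0.0029°; Δλ = -122.6644° − -122.6592° = -0.0052°.
1° along a meridian = πR/180 = 111195 m.
ΔN = Δφ × 111195 = -322.5 m; ΔE = Δλ × 111195 × cos(64.7554°) = -0.0052 × 111195 × 0.426483 = -246.6 m.
Distance = √(ΔE² + ΔN²) = √((-246.6)² + (-322.5)²) = 405.9 m.

406 m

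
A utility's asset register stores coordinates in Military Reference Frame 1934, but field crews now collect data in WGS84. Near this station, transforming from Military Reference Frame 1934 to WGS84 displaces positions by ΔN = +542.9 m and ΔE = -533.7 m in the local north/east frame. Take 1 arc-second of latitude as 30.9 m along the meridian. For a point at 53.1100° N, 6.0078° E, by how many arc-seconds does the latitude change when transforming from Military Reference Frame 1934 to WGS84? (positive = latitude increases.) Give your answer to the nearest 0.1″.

Δφ = 17.6″

1″ of latitude = 30.90 m, so Δφ = 542.9 / 30.90 = 17.570″.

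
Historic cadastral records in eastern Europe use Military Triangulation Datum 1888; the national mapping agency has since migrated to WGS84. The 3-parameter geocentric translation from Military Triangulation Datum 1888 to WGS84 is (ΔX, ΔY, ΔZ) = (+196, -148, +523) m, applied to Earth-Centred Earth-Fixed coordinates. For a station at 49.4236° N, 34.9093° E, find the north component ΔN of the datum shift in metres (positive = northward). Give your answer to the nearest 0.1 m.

At φ = 49.4236°, λ = 34.9093°: sin φ = 0.759539, cos φ = 0.650461, sin λ = 0.572279, cos λ = 0.820059.
ΔN = −sin φ cos λ·ΔX − sin φ sin λ·ΔY + cos φ·ΔZ = −(0.759539)(0.820059)(196) − (0.759539)(0.572279)(-148) + (0.650461)(523) = 282.44 m.

ΔN = 282.4 m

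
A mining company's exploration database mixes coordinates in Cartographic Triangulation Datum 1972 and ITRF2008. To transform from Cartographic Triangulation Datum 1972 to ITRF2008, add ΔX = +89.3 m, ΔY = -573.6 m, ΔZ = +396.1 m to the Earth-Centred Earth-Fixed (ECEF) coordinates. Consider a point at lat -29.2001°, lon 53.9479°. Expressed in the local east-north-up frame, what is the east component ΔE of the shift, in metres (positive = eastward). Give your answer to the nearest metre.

At φ = -29.2001°, λ = 53.9479°: sin φ = -0.487861, cos φ = 0.872921, sin λ = 0.808482, cos λ = 0.588521.
ΔE = −sin λ·ΔX + cos λ·ΔY = −(0.808482)·(89.3) + (0.588521)·(-573.6) = -409.77 m.

ΔE = -410 m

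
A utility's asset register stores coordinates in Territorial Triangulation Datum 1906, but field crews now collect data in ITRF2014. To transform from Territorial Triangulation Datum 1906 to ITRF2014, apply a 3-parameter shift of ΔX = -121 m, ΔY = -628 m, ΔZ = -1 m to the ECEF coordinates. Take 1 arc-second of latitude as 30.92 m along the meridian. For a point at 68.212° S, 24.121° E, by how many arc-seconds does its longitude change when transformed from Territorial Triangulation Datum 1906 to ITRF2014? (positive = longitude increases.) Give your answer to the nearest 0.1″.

Δλ = -45.6″

sin φ = -0.928564, cos φ = 0.371173, sin λ = 0.408665, cos λ = 0.912684.
East component: ΔE = −sin λ·ΔX + cos λ·ΔY = −(0.408665)(-121) + (0.912684)(-628) = -523.72 m.
1° of latitude spans 3600 × 30.92 = 111312 m; at latitude φ, 1° of longitude spans that × cos φ = 41316.0 m, so Δλ = -523.72 / 41316.0 × 3600 = -45.633″.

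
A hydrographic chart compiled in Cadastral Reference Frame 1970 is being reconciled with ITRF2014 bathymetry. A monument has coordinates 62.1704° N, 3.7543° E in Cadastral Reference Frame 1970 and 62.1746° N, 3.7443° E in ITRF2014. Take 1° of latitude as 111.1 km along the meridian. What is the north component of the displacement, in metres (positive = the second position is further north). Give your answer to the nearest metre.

ΔN = 467 m

Δφ = 62.1746° − 62.1704° = +0.0042°; Δλ = 3.7443° − 3.7543° = -0.0100°.
ΔN = Δφ × 111100 = 466.6 m; ΔE = Δλ × 111100 × cos(62.1704°) = -0.0100 × 111100 × 0.466844 = -518.7 m.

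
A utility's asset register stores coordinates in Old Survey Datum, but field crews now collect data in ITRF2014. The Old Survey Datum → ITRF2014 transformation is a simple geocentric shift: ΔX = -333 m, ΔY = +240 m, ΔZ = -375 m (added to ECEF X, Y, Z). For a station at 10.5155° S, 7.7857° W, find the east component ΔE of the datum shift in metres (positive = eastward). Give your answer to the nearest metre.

At φ = -10.5155°, λ = -7.7857°: sin φ = -0.182502, cos φ = 0.983206, sin λ = -0.135468, cos λ = 0.990782.
ΔE = −sin λ·ΔX + cos λ·ΔY = −(-0.135468)·(-333) + (0.990782)·(240) = 192.68 m.

ΔE = 193 m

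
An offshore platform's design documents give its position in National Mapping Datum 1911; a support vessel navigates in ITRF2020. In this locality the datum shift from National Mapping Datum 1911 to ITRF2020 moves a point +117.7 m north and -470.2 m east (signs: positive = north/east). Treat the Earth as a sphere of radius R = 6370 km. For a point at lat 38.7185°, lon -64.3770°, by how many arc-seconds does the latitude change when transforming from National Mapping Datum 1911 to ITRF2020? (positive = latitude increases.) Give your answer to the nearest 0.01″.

Δφ = 3.81″

On a sphere of radius R, 1 rad of latitude = R, so Δφ = ΔN / R = 117.7 / 6370000 = 1.8477e-05 rad = 3.811″.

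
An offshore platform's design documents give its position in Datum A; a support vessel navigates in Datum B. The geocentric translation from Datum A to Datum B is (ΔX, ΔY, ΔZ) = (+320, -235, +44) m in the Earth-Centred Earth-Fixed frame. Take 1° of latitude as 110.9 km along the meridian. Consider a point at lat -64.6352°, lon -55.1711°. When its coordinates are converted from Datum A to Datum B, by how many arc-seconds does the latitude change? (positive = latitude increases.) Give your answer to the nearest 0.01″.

sin φ = -0.903599, cos φ = 0.428380, sin λ = -0.820861, cos λ = 0.571128.
North component: ΔN = −sin φ cos λ·ΔX − sin φ sin λ·ΔY + cos φ·ΔZ = −(-0.903599)(0.571128)(320) − (-0.903599)(-0.820861)(-235) + (0.428380)(44) = 358.30 m.
1° of latitude spans 110900 m, so Δφ = 358.30 / 110900 × 3600 = 11.631″.

Δφ = 11.63″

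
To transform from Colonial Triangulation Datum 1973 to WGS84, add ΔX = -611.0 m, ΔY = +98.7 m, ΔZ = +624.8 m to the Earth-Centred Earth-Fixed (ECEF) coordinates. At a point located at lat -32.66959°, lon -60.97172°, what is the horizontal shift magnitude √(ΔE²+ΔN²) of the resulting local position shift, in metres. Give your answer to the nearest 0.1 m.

The local east axis at (φ, λ) is (−sin λ, cos λ, 0), so ΔE = −sin(-60.97172°)·(-611.0) + cos(-60.97172°)·98.7 = -486.35 m.
The local north axis is (−sin φ cos λ, −sin φ sin λ, cos φ), giving ΔN = -160.039 − 46.585 + 525.955 = 319.33 m.
Horizontal magnitude = √(ΔE² + ΔN²) = √((-486.35)² + 319.33²) = 581.82 m.

581.8 m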